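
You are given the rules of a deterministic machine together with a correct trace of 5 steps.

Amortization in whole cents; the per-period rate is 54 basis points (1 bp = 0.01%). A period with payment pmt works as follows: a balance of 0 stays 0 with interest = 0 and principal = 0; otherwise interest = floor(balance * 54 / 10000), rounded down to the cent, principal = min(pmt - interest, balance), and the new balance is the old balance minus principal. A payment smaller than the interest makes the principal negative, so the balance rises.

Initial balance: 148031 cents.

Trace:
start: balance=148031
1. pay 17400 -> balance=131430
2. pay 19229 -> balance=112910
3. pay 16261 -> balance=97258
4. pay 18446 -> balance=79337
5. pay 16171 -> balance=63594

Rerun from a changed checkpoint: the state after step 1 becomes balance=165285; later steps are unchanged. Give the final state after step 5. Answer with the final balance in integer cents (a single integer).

state after step 1 := balance=165285
2. pay 19229 -> balance=146948
3. pay 16261 -> balance=131480
4. pay 18446 -> balance=113743
5. pay 16171 -> balance=98186

98186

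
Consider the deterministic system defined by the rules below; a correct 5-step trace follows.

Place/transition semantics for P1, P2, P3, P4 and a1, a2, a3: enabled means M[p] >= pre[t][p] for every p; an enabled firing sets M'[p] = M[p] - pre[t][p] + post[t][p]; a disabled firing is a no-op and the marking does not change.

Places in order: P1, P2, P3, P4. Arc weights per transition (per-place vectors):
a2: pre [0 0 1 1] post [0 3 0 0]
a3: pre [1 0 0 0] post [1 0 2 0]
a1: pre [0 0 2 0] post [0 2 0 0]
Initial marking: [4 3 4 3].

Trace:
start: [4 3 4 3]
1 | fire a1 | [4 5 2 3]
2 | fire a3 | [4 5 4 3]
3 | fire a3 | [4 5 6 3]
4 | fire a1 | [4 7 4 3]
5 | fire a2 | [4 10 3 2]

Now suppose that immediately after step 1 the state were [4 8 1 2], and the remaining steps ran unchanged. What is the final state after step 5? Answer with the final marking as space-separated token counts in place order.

state after step 1 := [4 8 1 2]
2 | fire a3 | [4 8 3 2]
3 | fire a3 | [4 8 5 2]
4 | fire a1 | [4 10 3 2]
5 | fire a2 | [4 13 2 1]

4 13 2 1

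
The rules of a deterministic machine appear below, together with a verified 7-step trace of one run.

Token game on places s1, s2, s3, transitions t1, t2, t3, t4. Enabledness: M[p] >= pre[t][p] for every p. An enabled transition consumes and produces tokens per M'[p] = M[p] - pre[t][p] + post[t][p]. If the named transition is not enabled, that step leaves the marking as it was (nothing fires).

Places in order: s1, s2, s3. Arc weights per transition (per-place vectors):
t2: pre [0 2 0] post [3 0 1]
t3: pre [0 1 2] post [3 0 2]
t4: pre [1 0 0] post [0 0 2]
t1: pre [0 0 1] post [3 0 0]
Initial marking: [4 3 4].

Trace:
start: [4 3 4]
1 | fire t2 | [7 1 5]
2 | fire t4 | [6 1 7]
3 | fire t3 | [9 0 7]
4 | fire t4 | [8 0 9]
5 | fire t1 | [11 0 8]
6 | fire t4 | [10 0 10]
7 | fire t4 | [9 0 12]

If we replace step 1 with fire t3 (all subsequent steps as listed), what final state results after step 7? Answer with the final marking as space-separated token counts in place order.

(re-executing from step 1 with the substitution; state before step 1: [4 3 4])
1 | fire t3 | [7 2 4]
2 | fire t4 | [6 2 6]
3 | fire t3 | [9 1 6]
4 | fire t4 | [8 1 8]
5 | fire t1 | [11 1 7]
6 | fire t4 | [10 1 9]
7 | fire t4 | [9 1 11]

9 1 11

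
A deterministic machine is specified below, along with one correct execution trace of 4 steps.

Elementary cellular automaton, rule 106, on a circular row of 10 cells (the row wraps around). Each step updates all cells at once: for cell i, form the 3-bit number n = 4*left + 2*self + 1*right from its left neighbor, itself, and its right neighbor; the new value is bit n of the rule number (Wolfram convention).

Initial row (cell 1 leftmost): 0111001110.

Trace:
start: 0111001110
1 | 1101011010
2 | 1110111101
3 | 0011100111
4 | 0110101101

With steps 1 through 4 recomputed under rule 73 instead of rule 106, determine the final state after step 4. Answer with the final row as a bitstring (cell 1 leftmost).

0000000000

(re-executing steps 1..4 under rule 73; state before step 1: 0111001110)
1 | 0101001010
2 | 0000000000
3 | 1111111111
4 | 0000000000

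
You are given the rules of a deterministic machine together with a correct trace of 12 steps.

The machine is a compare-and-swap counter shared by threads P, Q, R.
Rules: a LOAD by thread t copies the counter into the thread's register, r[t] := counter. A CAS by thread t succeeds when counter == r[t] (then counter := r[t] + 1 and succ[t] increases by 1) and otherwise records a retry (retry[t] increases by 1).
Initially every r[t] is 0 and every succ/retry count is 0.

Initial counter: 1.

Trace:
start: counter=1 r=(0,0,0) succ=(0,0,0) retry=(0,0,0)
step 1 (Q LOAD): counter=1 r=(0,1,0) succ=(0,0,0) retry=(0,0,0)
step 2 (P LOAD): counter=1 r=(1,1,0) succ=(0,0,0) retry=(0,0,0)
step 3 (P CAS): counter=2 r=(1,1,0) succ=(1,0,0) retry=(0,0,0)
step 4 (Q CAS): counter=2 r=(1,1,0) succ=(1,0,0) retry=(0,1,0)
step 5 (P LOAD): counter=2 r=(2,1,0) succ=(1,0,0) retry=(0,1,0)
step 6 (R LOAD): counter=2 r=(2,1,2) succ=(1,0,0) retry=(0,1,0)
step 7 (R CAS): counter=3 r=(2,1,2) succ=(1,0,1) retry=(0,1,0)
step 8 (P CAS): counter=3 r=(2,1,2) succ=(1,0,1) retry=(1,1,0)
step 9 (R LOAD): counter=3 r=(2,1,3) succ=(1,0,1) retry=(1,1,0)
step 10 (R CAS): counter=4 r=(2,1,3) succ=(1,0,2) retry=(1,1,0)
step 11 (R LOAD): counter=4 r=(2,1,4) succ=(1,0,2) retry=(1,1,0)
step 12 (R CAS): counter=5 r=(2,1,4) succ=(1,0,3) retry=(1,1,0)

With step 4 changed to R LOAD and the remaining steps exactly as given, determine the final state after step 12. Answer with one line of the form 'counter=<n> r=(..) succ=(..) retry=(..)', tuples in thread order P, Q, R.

(re-executing from step 4 with the substitution; state before step 4: counter=2 r=(1,1,0) succ=(1,0,0) retry=(0,0,0))
step 4 (R LOAD): counter=2 r=(1,1,2) succ=(1,0,0) retry=(0,0,0)
step 5 (P LOAD): counter=2 r=(2,1,2) succ=(1,0,0) retry=(0,0,0)
step 6 (R LOAD): counter=2 r=(2,1,2) succ=(1,0,0) retry=(0,0,0)
step 7 (R CAS): counter=3 r=(2,1,2) succ=(1,0,1) retry=(0,0,0)
step 8 (P CAS): counter=3 r=(2,1,2) succ=(1,0,1) retry=(1,0,0)
step 9 (R LOAD): counter=3 r=(2,1,3) succ=(1,0,1) retry=(1,0,0)
step 10 (R CAS): counter=4 r=(2,1,3) succ=(1,0,2) retry=(1,0,0)
step 11 (R LOAD): counter=4 r=(2,1,4) succ=(1,0,2) retry=(1,0,0)
step 12 (R CAS): counter=5 r=(2,1,4) succ=(1,0,3) retry=(1,0,0)

counter=5 r=(2,1,4) succ=(1,0,3) retry=(1,0,0)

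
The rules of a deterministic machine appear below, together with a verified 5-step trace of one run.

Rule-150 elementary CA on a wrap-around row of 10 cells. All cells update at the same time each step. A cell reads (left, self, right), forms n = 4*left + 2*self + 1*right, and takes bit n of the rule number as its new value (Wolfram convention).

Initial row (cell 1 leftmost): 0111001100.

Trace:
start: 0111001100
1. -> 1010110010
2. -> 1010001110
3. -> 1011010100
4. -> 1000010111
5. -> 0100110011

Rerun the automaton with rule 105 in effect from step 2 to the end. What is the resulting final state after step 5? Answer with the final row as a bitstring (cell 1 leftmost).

(re-executing steps 2..5 under rule 105; state before step 2: 1010110010)
2. -> 0101110001
3. -> 1011010100
4. -> 0111101000
5. -> 0100110011

0100110011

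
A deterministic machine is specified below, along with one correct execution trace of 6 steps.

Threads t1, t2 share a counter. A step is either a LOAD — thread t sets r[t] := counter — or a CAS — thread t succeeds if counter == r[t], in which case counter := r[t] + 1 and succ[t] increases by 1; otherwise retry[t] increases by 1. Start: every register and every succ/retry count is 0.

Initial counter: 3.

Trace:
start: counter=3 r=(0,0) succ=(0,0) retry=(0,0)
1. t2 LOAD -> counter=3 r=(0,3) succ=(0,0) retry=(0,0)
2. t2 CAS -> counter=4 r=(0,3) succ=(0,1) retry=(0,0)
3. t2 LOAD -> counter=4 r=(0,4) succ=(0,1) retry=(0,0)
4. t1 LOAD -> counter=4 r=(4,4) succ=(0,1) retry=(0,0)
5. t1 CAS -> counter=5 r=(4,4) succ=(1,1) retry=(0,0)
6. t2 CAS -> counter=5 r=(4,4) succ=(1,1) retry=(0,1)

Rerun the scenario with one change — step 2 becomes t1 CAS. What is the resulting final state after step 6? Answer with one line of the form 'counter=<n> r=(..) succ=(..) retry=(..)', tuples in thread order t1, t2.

counter=4 r=(3,3) succ=(1,0) retry=(1,1)

(re-executing from step 2 with the substitution; state before step 2: counter=3 r=(0,3) succ=(0,0) retry=(0,0))
2. t1 CAS -> counter=3 r=(0,3) succ=(0,0) retry=(1,0)
3. t2 LOAD -> counter=3 r=(0,3) succ=(0,0) retry=(1,0)
4. t1 LOAD -> counter=3 r=(3,3) succ=(0,0) retry=(1,0)
5. t1 CAS -> counter=4 r=(3,3) succ=(1,0) retry=(1,0)
6. t2 CAS -> counter=4 r=(3,3) succ=(1,0) retry=(1,1)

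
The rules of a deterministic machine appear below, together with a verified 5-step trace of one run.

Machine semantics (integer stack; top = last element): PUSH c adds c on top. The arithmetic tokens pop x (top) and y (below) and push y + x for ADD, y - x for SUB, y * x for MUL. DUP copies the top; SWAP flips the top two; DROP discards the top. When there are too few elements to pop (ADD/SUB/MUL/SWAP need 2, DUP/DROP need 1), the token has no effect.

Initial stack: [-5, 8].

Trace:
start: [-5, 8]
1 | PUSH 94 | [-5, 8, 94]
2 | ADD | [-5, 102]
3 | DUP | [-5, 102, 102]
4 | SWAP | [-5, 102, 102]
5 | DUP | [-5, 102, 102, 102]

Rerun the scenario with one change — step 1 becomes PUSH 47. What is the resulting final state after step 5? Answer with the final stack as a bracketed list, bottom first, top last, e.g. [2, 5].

(re-executing from step 1 with the substitution; state before step 1: [-5, 8])
1 | PUSH 47 | [-5, 8, 47]
2 | ADD | [-5, 55]
3 | DUP | [-5, 55, 55]
4 | SWAP | [-5, 55, 55]
5 | DUP | [-5, 55, 55, 55]

[-5, 55, 55, 55]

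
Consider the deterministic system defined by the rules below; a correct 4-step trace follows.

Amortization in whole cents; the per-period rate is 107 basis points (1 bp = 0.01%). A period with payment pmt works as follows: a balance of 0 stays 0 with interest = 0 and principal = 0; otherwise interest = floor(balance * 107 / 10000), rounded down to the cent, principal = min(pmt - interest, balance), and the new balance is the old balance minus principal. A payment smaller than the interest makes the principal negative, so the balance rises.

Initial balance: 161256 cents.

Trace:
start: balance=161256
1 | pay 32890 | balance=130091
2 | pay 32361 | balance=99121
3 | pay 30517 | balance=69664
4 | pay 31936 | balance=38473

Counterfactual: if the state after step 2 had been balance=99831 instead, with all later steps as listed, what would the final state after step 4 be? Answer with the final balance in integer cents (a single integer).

state after step 2 := balance=99831
3 | pay 30517 | balance=70382
4 | pay 31936 | balance=39199

39199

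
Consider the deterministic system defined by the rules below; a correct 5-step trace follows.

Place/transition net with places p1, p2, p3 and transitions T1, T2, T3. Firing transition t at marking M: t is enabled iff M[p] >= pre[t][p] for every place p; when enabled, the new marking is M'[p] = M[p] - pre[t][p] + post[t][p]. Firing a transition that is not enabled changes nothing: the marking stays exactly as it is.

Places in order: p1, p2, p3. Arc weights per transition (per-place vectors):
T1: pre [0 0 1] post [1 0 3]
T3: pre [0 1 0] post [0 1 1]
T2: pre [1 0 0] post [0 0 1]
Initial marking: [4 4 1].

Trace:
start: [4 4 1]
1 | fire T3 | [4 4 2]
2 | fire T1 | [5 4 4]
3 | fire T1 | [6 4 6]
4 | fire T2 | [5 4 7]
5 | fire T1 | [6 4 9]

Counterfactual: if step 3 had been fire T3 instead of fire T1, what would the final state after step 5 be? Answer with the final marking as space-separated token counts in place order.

5 4 8

(re-executing from step 3 with the substitution; state before step 3: [5 4 4])
3 | fire T3 | [5 4 5]
4 | fire T2 | [4 4 6]
5 | fire T1 | [5 4 8]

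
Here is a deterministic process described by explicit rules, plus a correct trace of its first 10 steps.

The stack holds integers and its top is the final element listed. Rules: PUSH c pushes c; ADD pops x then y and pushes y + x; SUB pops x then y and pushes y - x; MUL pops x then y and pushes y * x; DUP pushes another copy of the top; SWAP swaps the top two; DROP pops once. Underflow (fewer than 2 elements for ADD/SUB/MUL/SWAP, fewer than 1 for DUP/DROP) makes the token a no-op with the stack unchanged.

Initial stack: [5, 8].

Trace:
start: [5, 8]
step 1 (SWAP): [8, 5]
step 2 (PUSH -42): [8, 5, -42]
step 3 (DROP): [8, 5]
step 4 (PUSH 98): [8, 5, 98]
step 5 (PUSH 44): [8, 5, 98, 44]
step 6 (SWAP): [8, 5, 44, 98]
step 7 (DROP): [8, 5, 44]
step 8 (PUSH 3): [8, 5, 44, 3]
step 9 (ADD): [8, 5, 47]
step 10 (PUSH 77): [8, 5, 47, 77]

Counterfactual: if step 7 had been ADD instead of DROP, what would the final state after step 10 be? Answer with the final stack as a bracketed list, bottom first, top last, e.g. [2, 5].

[8, 5, 145, 77]

(re-executing from step 7 with the substitution; state before step 7: [8, 5, 44, 98])
step 7 (ADD): [8, 5, 142]
step 8 (PUSH 3): [8, 5, 142, 3]
step 9 (ADD): [8, 5, 145]
step 10 (PUSH 77): [8, 5, 145, 77]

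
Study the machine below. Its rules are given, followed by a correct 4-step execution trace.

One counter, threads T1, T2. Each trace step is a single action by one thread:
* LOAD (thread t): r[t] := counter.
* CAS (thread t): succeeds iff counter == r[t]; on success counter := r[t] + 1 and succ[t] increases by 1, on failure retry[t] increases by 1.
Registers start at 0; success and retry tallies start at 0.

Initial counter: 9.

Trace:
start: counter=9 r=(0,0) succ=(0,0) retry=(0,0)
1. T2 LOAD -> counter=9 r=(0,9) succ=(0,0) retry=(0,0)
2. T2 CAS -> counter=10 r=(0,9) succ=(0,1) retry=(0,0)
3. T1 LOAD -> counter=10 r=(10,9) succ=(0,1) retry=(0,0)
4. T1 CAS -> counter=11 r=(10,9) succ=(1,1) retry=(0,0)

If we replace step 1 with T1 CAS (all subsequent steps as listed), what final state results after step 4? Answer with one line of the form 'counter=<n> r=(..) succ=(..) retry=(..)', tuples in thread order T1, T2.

counter=10 r=(9,0) succ=(1,0) retry=(1,1)

(re-executing from step 1 with the substitution; state before step 1: counter=9 r=(0,0) succ=(0,0) retry=(0,0))
1. T1 CAS -> counter=9 r=(0,0) succ=(0,0) retry=(1,0)
2. T2 CAS -> counter=9 r=(0,0) succ=(0,0) retry=(1,1)
3. T1 LOAD -> counter=9 r=(9,0) succ=(0,0) retry=(1,1)
4. T1 CAS -> counter=10 r=(9,0) succ=(1,0) retry=(1,1)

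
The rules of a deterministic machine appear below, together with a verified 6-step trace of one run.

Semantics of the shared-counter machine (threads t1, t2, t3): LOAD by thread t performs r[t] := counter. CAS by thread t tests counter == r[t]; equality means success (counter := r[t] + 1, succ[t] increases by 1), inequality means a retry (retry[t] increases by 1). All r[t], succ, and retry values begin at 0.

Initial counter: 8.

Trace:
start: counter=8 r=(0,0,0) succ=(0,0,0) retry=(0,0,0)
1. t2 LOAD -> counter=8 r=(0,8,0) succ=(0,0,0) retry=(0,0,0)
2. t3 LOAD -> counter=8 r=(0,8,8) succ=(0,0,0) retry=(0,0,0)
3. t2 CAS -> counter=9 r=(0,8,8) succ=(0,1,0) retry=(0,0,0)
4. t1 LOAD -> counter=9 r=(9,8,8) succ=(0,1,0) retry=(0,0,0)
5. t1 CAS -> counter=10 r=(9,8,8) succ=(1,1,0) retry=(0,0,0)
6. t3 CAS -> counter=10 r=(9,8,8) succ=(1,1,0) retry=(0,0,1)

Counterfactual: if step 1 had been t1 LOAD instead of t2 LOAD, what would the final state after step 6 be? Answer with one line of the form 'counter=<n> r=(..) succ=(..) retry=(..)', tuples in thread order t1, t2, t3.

(re-executing from step 1 with the substitution; state before step 1: counter=8 r=(0,0,0) succ=(0,0,0) retry=(0,0,0))
1. t1 LOAD -> counter=8 r=(8,0,0) succ=(0,0,0) retry=(0,0,0)
2. t3 LOAD -> counter=8 r=(8,0,8) succ=(0,0,0) retry=(0,0,0)
3. t2 CAS -> counter=8 r=(8,0,8) succ=(0,0,0) retry=(0,1,0)
4. t1 LOAD -> counter=8 r=(8,0,8) succ=(0,0,0) retry=(0,1,0)
5. t1 CAS -> counter=9 r=(8,0,8) succ=(1,0,0) retry=(0,1,0)
6. t3 CAS -> counter=9 r=(8,0,8) succ=(1,0,0) retry=(0,1,1)

counter=9 r=(8,0,8) succ=(1,0,0) retry=(0,1,1)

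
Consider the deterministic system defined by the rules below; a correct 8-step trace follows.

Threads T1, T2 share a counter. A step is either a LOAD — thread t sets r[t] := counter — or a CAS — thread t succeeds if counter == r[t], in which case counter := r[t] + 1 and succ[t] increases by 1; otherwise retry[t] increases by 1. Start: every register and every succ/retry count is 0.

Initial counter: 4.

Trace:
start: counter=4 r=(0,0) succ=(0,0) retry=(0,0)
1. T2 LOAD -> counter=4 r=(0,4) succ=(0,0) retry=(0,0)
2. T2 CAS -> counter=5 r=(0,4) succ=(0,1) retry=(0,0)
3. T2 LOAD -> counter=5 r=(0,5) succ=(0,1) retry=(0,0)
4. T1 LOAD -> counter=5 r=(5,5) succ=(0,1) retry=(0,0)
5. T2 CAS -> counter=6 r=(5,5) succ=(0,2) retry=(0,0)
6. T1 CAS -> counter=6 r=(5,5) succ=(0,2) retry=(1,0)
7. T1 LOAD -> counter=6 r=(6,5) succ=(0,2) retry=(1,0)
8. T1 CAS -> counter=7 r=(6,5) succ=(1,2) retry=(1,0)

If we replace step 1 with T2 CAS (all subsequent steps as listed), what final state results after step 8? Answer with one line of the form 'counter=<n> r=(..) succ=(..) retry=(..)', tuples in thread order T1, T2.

counter=6 r=(5,4) succ=(1,1) retry=(1,2)

(re-executing from step 1 with the substitution; state before step 1: counter=4 r=(0,0) succ=(0,0) retry=(0,0))
1. T2 CAS -> counter=4 r=(0,0) succ=(0,0) retry=(0,1)
2. T2 CAS -> counter=4 r=(0,0) succ=(0,0) retry=(0,2)
3. T2 LOAD -> counter=4 r=(0,4) succ=(0,0) retry=(0,2)
4. T1 LOAD -> counter=4 r=(4,4) succ=(0,0) retry=(0,2)
5. T2 CAS -> counter=5 r=(4,4) succ=(0,1) retry=(0,2)
6. T1 CAS -> counter=5 r=(4,4) succ=(0,1) retry=(1,2)
7. T1 LOAD -> counter=5 r=(5,4) succ=(0,1) retry=(1,2)
8. T1 CAS -> counter=6 r=(5,4) succ=(1,1) retry=(1,2)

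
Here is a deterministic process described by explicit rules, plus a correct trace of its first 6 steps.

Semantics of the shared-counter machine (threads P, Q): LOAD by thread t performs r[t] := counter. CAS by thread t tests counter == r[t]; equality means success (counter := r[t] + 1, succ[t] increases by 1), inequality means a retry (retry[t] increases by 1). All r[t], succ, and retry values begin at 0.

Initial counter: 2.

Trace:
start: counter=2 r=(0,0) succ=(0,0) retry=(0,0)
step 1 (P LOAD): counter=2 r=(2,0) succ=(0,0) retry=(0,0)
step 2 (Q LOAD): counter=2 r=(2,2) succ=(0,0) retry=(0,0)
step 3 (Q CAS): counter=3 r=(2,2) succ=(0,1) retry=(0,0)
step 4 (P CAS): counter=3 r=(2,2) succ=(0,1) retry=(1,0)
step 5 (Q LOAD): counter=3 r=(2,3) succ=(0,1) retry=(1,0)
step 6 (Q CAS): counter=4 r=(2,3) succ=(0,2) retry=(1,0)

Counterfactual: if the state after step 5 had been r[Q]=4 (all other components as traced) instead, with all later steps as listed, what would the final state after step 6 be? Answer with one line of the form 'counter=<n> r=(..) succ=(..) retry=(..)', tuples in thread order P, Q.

counter=3 r=(2,4) succ=(0,1) retry=(1,1)

state after step 5 := counter=3 r=(2,4) succ=(0,1) retry=(1,0)
step 6 (Q CAS): counter=3 r=(2,4) succ=(0,1) retry=(1,1)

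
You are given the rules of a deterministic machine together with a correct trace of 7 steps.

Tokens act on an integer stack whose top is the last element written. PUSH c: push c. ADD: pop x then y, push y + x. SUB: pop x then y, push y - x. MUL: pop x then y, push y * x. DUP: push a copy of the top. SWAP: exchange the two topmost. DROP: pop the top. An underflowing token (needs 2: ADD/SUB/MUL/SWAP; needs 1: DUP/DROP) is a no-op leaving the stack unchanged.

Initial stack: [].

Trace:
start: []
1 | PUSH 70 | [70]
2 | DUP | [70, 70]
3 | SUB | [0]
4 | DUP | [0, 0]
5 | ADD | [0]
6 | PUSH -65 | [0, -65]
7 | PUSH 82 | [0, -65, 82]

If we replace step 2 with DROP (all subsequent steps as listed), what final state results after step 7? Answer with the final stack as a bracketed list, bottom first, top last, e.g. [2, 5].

(re-executing from step 2 with the substitution; state before step 2: [70])
2 | DROP | []
3 | SUB | []
4 | DUP | []
5 | ADD | []
6 | PUSH -65 | [-65]
7 | PUSH 82 | [-65, 82]

[-65, 82]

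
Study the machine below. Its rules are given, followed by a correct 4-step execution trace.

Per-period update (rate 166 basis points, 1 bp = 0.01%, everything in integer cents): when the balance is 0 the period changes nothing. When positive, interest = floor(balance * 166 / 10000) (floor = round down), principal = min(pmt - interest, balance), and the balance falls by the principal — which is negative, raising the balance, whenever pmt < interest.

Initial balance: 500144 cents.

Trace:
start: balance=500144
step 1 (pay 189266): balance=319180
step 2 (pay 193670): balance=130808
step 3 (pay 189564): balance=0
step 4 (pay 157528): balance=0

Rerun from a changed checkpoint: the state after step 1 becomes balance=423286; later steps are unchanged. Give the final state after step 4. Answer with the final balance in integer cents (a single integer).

0

state after step 1 := balance=423286
step 2 (pay 193670): balance=236642
step 3 (pay 189564): balance=51006
step 4 (pay 157528): balance=0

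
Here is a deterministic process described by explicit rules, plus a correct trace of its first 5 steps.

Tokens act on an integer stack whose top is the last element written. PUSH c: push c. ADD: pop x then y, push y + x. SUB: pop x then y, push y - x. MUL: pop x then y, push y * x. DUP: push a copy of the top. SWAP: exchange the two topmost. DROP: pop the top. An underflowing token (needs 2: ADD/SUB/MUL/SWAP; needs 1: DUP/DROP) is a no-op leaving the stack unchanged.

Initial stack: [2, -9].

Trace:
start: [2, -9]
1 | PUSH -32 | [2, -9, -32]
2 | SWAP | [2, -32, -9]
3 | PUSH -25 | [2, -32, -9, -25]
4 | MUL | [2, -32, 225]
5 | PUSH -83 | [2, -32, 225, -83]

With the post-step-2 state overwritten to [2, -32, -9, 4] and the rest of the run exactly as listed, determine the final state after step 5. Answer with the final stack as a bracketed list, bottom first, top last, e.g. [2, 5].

[2, -32, -9, -100, -83]

state after step 2 := [2, -32, -9, 4]
3 | PUSH -25 | [2, -32, -9, 4, -25]
4 | MUL | [2, -32, -9, -100]
5 | PUSH -83 | [2, -32, -9, -100, -83]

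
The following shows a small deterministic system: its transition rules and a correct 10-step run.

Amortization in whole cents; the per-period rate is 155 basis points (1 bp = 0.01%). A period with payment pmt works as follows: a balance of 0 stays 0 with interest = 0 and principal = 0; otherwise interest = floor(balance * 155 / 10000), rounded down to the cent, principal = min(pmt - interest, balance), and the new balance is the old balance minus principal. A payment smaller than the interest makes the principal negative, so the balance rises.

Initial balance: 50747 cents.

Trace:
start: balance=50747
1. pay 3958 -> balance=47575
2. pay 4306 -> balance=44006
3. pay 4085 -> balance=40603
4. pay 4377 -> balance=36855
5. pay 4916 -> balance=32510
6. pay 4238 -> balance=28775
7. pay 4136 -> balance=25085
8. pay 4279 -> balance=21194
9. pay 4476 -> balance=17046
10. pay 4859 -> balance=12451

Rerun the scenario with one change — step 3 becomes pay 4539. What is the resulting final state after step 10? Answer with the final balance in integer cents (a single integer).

11945

(re-executing from step 3 with the substitution; state before step 3: balance=44006)
3. pay 4539 -> balance=40149
4. pay 4377 -> balance=36394
5. pay 4916 -> balance=32042
6. pay 4238 -> balance=28300
7. pay 4136 -> balance=24602
8. pay 4279 -> balance=20704
9. pay 4476 -> balance=16548
10. pay 4859 -> balance=11945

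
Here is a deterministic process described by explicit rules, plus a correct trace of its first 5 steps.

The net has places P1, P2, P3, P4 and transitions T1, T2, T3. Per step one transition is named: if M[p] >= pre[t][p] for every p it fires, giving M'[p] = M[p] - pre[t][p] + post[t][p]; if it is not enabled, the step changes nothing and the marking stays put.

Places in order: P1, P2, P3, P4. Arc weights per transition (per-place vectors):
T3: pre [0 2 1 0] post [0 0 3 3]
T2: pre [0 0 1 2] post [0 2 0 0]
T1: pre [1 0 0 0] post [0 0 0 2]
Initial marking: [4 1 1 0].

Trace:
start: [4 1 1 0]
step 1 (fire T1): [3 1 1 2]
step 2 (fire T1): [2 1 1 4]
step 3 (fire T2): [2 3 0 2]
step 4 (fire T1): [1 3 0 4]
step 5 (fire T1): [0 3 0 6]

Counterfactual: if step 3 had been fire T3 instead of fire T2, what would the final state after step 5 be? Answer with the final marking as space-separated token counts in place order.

(re-executing from step 3 with the substitution; state before step 3: [2 1 1 4])
step 3 (fire T3): [2 1 1 4]
step 4 (fire T1): [1 1 1 6]
step 5 (fire T1): [0 1 1 8]

0 1 1 8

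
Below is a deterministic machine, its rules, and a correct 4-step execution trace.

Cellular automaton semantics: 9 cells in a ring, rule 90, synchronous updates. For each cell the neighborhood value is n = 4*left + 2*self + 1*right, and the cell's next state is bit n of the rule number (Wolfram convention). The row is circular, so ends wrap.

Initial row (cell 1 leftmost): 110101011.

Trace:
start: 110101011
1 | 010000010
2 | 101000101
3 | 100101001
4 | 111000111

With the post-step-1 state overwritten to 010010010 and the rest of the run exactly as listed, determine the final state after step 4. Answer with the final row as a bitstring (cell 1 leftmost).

101101101

state after step 1 := 010010010
2 | 101101101
3 | 101101101
4 | 101101101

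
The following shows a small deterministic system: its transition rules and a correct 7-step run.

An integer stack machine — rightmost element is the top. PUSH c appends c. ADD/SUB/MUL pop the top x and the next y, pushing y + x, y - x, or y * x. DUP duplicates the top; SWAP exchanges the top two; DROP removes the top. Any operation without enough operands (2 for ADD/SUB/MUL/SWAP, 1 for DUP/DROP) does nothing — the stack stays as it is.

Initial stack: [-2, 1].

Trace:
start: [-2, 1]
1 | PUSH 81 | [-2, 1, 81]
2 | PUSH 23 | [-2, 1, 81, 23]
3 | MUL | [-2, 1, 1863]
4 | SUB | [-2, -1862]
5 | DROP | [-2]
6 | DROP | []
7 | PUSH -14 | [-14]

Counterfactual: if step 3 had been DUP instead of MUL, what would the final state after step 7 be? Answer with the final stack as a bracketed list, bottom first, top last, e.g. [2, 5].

(re-executing from step 3 with the substitution; state before step 3: [-2, 1, 81, 23])
3 | DUP | [-2, 1, 81, 23, 23]
4 | SUB | [-2, 1, 81, 0]
5 | DROP | [-2, 1, 81]
6 | DROP | [-2, 1]
7 | PUSH -14 | [-2, 1, -14]

[-2, 1, -14]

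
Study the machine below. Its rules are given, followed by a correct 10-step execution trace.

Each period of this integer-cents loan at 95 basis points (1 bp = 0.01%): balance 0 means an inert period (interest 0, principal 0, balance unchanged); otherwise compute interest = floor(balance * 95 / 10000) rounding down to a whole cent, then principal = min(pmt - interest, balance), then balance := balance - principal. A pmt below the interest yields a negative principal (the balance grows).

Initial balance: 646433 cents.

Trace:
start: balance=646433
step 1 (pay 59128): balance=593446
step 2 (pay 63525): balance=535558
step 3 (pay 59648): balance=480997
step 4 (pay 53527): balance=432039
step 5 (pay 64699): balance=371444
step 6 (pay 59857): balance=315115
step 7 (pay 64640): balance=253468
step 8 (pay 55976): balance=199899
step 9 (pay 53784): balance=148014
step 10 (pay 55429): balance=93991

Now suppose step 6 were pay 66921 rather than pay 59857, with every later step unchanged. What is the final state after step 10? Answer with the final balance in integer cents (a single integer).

(re-executing from step 6 with the substitution; state before step 6: balance=371444)
step 6 (pay 66921): balance=308051
step 7 (pay 64640): balance=246337
step 8 (pay 55976): balance=192701
step 9 (pay 53784): balance=140747
step 10 (pay 55429): balance=86655

86655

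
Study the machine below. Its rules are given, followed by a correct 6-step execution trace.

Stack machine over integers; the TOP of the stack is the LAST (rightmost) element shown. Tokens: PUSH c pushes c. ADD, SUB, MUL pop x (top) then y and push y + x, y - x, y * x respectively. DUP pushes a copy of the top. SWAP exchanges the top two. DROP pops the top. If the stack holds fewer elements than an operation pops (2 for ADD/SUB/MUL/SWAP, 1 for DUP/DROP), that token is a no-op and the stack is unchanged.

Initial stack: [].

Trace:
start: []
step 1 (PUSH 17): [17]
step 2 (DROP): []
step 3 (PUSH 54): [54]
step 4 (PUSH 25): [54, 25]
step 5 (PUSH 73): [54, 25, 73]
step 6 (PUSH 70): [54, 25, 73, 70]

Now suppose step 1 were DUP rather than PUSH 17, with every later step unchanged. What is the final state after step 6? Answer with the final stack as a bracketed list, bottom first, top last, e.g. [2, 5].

(re-executing from step 1 with the substitution; state before step 1: [])
step 1 (DUP): []
step 2 (DROP): []
step 3 (PUSH 54): [54]
step 4 (PUSH 25): [54, 25]
step 5 (PUSH 73): [54, 25, 73]
step 6 (PUSH 70): [54, 25, 73, 70]

[54, 25, 73, 70]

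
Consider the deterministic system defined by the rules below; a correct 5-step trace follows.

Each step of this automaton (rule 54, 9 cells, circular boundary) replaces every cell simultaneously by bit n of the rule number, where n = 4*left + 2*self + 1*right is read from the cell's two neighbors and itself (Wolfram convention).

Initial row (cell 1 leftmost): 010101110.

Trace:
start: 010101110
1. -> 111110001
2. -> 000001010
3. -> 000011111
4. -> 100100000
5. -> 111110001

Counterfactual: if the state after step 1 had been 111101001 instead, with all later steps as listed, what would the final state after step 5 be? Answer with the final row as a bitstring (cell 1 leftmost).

state after step 1 := 111101001
2. -> 000011110
3. -> 000100001
4. -> 101110011
5. -> 010001100

010001100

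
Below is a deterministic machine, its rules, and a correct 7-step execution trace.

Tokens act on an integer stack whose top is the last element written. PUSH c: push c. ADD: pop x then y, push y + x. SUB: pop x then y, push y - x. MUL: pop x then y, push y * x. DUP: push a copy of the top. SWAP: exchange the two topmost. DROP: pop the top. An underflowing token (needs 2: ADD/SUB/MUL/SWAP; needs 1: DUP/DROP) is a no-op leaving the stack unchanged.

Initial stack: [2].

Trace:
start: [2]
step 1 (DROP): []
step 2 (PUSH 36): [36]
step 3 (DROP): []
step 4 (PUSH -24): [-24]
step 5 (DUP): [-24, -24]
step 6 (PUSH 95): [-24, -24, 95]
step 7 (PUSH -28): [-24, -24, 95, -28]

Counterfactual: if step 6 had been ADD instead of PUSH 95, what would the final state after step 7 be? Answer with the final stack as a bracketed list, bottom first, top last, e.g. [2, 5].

(re-executing from step 6 with the substitution; state before step 6: [-24, -24])
step 6 (ADD): [-48]
step 7 (PUSH -28): [-48, -28]

[-48, -28]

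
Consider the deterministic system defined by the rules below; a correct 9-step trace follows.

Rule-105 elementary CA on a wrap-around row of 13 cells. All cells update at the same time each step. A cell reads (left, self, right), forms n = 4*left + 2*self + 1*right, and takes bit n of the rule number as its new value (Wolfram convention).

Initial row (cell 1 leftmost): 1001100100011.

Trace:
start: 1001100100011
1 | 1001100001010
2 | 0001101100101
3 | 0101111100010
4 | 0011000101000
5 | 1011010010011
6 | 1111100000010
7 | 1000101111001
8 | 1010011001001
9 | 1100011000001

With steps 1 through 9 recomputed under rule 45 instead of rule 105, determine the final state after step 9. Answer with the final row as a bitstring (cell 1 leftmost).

(re-executing steps 1..9 under rule 45; state before step 1: 1001100100011)
1 | 0001000101010
2 | 1101010111110
3 | 1011111100001
4 | 0110000001101
5 | 1100111101011
6 | 0000100011110
7 | 1110101010000
8 | 1001111110110
9 | 1001000001101

1001000001101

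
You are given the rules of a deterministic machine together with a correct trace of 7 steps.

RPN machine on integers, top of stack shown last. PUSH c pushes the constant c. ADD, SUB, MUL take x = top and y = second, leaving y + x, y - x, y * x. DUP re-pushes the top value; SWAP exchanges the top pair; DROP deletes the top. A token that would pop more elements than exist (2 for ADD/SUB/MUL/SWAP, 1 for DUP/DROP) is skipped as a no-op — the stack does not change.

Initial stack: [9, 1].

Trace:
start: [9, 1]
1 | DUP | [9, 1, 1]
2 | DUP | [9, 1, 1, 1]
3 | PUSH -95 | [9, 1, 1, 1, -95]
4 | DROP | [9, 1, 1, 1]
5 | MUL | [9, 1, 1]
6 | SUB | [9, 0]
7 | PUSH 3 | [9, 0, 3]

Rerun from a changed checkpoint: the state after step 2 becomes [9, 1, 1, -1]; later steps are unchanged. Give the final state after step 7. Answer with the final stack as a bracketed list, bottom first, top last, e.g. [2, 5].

state after step 2 := [9, 1, 1, -1]
3 | PUSH -95 | [9, 1, 1, -1, -95]
4 | DROP | [9, 1, 1, -1]
5 | MUL | [9, 1, -1]
6 | SUB | [9, 2]
7 | PUSH 3 | [9, 2, 3]

[9, 2, 3]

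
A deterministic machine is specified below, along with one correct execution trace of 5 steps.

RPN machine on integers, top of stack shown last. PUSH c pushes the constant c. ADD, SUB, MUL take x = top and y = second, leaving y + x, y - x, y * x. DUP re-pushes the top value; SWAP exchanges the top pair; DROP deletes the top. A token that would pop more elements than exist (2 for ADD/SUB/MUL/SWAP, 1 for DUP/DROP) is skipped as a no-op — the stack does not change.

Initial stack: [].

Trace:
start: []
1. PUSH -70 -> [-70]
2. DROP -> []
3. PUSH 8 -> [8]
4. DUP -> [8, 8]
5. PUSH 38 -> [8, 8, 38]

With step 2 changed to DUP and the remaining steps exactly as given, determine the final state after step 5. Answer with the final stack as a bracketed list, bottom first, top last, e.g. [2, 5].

(re-executing from step 2 with the substitution; state before step 2: [-70])
2. DUP -> [-70, -70]
3. PUSH 8 -> [-70, -70, 8]
4. DUP -> [-70, -70, 8, 8]
5. PUSH 38 -> [-70, -70, 8, 8, 38]

[-70, -70, 8, 8, 38]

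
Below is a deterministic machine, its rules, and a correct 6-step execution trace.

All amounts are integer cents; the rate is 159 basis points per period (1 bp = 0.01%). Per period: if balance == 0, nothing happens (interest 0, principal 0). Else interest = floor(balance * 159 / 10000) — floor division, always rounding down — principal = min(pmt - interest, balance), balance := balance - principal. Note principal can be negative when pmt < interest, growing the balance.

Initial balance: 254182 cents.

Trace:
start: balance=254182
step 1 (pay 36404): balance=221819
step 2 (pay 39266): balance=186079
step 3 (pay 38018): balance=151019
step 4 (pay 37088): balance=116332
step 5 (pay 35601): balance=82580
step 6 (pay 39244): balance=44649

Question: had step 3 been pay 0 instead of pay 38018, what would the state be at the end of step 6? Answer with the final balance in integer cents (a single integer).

84508

(re-executing from step 3 with the substitution; state before step 3: balance=186079)
step 3 (pay 0): balance=189037
step 4 (pay 37088): balance=154954
step 5 (pay 35601): balance=121816
step 6 (pay 39244): balance=84508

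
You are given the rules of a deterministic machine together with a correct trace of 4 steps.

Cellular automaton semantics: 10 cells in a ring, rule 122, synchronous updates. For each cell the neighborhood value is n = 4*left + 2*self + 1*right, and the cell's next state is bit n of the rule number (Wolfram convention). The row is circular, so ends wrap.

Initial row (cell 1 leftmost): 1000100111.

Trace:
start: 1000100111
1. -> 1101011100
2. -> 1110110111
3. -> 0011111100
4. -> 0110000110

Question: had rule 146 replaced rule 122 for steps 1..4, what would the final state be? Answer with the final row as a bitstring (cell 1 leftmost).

0000000000

(re-executing steps 1..4 under rule 146; state before step 1: 1000100111)
1. -> 0101011011
2. -> 0000000000
3. -> 0000000000
4. -> 0000000000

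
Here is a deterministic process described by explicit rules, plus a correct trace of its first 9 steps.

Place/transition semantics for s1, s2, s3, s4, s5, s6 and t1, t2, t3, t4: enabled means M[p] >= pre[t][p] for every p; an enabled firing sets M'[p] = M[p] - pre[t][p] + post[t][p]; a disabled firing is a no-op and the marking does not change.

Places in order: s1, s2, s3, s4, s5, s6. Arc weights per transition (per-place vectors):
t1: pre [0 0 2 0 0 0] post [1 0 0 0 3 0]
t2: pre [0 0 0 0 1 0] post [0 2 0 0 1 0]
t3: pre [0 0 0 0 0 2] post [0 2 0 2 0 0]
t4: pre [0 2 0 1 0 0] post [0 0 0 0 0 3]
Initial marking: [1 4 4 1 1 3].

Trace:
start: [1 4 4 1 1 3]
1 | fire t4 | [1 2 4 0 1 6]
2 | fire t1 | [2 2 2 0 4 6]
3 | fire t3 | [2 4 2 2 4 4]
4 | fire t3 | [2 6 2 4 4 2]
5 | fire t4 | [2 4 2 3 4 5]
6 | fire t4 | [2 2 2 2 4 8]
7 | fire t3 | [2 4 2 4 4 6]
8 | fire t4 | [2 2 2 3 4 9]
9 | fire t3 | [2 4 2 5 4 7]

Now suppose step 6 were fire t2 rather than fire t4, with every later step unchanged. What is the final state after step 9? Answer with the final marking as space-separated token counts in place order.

(re-executing from step 6 with the substitution; state before step 6: [2 4 2 3 4 5])
6 | fire t2 | [2 6 2 3 4 5]
7 | fire t3 | [2 8 2 5 4 3]
8 | fire t4 | [2 6 2 4 4 6]
9 | fire t3 | [2 8 2 6 4 4]

2 8 2 6 4 4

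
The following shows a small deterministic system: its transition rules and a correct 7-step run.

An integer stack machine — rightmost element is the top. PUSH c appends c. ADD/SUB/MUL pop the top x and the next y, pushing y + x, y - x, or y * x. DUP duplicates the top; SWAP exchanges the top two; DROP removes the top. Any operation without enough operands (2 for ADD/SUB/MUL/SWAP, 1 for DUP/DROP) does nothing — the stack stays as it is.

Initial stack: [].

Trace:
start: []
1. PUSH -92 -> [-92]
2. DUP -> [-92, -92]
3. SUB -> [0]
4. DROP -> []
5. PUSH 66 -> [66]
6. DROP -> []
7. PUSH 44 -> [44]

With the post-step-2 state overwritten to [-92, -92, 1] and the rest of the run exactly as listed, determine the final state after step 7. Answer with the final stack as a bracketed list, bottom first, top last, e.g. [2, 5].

[-92, 44]

state after step 2 := [-92, -92, 1]
3. SUB -> [-92, -93]
4. DROP -> [-92]
5. PUSH 66 -> [-92, 66]
6. DROP -> [-92]
7. PUSH 44 -> [-92, 44]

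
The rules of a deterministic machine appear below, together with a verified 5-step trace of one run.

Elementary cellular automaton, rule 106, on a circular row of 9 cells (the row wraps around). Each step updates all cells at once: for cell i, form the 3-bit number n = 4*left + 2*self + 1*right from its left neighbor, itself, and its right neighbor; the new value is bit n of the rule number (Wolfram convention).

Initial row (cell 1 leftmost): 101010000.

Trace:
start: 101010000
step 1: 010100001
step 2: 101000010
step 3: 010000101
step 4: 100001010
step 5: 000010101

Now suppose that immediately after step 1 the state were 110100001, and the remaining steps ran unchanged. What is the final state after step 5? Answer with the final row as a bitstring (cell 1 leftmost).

state after step 1 := 110100001
step 2: 011000011
step 3: 111000111
step 4: 001001100
step 5: 010011100

010011100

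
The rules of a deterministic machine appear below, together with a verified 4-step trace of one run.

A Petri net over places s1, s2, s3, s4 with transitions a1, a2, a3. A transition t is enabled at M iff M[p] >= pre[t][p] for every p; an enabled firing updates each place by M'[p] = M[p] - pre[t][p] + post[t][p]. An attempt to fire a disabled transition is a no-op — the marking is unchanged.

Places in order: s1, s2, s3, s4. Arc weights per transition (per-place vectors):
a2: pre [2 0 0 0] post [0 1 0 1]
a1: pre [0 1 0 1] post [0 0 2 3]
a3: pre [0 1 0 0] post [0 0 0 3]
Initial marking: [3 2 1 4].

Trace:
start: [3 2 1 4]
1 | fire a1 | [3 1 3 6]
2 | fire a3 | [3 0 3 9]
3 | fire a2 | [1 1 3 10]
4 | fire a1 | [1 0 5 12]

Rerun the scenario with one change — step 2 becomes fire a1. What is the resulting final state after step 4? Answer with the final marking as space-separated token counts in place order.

1 0 7 11

(re-executing from step 2 with the substitution; state before step 2: [3 1 3 6])
2 | fire a1 | [3 0 5 8]
3 | fire a2 | [1 1 5 9]
4 | fire a1 | [1 0 7 11]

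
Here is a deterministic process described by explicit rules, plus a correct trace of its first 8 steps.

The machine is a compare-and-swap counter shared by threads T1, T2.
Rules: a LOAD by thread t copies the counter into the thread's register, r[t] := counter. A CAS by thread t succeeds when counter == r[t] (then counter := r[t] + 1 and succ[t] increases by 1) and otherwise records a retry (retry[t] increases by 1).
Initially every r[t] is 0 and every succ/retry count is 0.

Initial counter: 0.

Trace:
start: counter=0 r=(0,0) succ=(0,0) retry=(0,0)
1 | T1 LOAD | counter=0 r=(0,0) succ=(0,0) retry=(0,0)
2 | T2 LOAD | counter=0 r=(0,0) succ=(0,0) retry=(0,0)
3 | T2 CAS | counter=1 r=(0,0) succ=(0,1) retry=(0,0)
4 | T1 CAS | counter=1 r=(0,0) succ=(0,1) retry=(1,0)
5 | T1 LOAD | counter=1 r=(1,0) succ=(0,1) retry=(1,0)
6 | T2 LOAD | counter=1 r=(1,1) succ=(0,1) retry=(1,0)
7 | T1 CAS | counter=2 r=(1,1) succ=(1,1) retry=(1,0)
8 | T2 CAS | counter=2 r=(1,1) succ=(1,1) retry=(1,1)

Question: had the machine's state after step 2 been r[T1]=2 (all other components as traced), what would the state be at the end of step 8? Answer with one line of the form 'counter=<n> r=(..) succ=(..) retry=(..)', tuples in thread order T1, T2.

counter=2 r=(1,1) succ=(1,1) retry=(1,1)

state after step 2 := counter=0 r=(2,0) succ=(0,0) retry=(0,0)
3 | T2 CAS | counter=1 r=(2,0) succ=(0,1) retry=(0,0)
4 | T1 CAS | counter=1 r=(2,0) succ=(0,1) retry=(1,0)
5 | T1 LOAD | counter=1 r=(1,0) succ=(0,1) retry=(1,0)
6 | T2 LOAD | counter=1 r=(1,1) succ=(0,1) retry=(1,0)
7 | T1 CAS | counter=2 r=(1,1) succ=(1,1) retry=(1,0)
8 | T2 CAS | counter=2 r=(1,1) succ=(1,1) retry=(1,1)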